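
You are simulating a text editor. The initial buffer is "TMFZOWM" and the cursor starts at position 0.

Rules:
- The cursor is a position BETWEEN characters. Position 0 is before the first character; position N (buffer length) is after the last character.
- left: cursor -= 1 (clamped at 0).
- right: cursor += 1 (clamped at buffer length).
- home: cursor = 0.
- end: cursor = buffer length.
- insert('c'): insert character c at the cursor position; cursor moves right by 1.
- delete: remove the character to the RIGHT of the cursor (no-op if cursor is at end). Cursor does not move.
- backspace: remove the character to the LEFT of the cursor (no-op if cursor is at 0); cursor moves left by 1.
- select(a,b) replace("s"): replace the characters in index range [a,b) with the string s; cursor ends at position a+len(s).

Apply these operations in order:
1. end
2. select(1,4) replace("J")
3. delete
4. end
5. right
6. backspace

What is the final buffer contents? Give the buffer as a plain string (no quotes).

After op 1 (end): buf='TMFZOWM' cursor=7
After op 2 (select(1,4) replace("J")): buf='TJOWM' cursor=2
After op 3 (delete): buf='TJWM' cursor=2
After op 4 (end): buf='TJWM' cursor=4
After op 5 (right): buf='TJWM' cursor=4
After op 6 (backspace): buf='TJW' cursor=3

Answer: TJW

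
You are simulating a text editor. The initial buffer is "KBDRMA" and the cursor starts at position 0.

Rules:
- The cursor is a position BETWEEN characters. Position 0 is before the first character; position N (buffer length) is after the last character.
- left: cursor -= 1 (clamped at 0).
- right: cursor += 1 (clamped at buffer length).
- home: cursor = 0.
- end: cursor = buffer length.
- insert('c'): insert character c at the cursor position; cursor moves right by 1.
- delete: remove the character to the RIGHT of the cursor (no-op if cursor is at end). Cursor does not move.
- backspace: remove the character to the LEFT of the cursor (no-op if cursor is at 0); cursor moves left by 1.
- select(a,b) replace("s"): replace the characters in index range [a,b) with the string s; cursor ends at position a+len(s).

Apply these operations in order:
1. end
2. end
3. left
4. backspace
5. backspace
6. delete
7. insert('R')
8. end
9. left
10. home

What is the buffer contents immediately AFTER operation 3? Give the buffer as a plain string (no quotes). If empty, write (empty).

Answer: KBDRMA

Derivation:
After op 1 (end): buf='KBDRMA' cursor=6
After op 2 (end): buf='KBDRMA' cursor=6
After op 3 (left): buf='KBDRMA' cursor=5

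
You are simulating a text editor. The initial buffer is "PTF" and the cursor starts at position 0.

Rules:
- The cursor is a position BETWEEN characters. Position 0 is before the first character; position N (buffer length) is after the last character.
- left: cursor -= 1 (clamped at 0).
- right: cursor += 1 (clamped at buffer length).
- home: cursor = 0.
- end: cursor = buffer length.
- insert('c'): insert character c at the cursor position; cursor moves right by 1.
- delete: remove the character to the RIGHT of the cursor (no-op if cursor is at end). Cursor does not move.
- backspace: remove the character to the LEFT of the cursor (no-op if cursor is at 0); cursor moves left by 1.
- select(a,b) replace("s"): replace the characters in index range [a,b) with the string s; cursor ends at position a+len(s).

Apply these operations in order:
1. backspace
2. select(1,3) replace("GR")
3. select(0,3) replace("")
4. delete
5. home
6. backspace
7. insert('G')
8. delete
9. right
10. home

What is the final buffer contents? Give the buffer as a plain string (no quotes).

Answer: G

Derivation:
After op 1 (backspace): buf='PTF' cursor=0
After op 2 (select(1,3) replace("GR")): buf='PGR' cursor=3
After op 3 (select(0,3) replace("")): buf='(empty)' cursor=0
After op 4 (delete): buf='(empty)' cursor=0
After op 5 (home): buf='(empty)' cursor=0
After op 6 (backspace): buf='(empty)' cursor=0
After op 7 (insert('G')): buf='G' cursor=1
After op 8 (delete): buf='G' cursor=1
After op 9 (right): buf='G' cursor=1
After op 10 (home): buf='G' cursor=0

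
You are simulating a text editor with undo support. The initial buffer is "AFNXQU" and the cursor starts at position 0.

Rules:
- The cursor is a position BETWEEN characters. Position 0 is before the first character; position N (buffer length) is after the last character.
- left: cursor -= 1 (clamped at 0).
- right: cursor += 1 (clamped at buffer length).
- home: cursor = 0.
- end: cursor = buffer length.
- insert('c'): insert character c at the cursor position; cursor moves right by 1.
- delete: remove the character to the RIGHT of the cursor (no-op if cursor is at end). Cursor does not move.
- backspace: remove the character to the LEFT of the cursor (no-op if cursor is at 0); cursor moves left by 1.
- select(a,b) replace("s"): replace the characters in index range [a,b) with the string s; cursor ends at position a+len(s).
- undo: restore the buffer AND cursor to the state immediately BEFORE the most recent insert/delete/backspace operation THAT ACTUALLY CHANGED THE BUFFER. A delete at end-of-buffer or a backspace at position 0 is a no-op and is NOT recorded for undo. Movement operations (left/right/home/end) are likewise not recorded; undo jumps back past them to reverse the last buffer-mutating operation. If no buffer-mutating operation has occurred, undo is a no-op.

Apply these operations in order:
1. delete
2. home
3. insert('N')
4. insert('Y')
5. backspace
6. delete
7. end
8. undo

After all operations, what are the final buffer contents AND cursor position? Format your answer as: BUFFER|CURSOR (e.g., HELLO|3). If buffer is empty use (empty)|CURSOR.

Answer: NFNXQU|1

Derivation:
After op 1 (delete): buf='FNXQU' cursor=0
After op 2 (home): buf='FNXQU' cursor=0
After op 3 (insert('N')): buf='NFNXQU' cursor=1
After op 4 (insert('Y')): buf='NYFNXQU' cursor=2
After op 5 (backspace): buf='NFNXQU' cursor=1
After op 6 (delete): buf='NNXQU' cursor=1
After op 7 (end): buf='NNXQU' cursor=5
After op 8 (undo): buf='NFNXQU' cursor=1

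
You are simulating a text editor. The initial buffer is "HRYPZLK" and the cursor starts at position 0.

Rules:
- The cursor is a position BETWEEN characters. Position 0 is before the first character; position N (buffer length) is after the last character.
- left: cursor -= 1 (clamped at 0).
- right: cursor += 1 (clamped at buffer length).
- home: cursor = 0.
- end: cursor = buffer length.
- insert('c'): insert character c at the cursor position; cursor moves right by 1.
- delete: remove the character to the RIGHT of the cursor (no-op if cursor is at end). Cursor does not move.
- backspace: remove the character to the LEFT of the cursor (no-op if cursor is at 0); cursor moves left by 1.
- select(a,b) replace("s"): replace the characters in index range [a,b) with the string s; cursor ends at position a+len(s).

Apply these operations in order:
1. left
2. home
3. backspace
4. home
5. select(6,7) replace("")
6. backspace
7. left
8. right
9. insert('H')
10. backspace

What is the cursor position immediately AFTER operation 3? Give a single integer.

Answer: 0

Derivation:
After op 1 (left): buf='HRYPZLK' cursor=0
After op 2 (home): buf='HRYPZLK' cursor=0
After op 3 (backspace): buf='HRYPZLK' cursor=0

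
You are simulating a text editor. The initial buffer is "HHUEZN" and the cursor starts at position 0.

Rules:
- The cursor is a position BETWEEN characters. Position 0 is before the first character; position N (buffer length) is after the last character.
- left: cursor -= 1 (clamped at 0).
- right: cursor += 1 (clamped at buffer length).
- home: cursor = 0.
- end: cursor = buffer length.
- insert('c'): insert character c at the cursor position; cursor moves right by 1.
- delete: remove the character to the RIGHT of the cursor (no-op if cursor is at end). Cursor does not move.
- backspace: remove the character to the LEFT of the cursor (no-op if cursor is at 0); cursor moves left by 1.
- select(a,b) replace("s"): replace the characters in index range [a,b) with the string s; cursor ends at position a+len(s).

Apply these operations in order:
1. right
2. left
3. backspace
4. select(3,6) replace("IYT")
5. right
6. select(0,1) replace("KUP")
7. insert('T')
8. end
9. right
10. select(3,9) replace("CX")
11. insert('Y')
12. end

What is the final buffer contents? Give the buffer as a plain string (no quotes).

After op 1 (right): buf='HHUEZN' cursor=1
After op 2 (left): buf='HHUEZN' cursor=0
After op 3 (backspace): buf='HHUEZN' cursor=0
After op 4 (select(3,6) replace("IYT")): buf='HHUIYT' cursor=6
After op 5 (right): buf='HHUIYT' cursor=6
After op 6 (select(0,1) replace("KUP")): buf='KUPHUIYT' cursor=3
After op 7 (insert('T')): buf='KUPTHUIYT' cursor=4
After op 8 (end): buf='KUPTHUIYT' cursor=9
After op 9 (right): buf='KUPTHUIYT' cursor=9
After op 10 (select(3,9) replace("CX")): buf='KUPCX' cursor=5
After op 11 (insert('Y')): buf='KUPCXY' cursor=6
After op 12 (end): buf='KUPCXY' cursor=6

Answer: KUPCXY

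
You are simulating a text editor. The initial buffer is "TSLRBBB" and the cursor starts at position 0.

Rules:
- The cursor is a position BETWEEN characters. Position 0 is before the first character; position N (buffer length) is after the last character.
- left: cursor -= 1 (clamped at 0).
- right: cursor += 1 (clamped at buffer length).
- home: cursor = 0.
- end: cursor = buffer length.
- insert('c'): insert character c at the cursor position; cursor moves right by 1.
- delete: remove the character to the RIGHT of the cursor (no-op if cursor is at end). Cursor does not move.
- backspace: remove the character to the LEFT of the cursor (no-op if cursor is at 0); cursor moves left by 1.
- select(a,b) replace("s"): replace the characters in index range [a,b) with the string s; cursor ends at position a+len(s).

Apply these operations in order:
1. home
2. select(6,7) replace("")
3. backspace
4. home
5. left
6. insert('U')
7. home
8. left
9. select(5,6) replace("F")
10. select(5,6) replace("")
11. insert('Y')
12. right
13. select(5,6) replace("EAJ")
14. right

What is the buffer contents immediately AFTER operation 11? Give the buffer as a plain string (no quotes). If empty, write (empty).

Answer: UTSLRY

Derivation:
After op 1 (home): buf='TSLRBBB' cursor=0
After op 2 (select(6,7) replace("")): buf='TSLRBB' cursor=6
After op 3 (backspace): buf='TSLRB' cursor=5
After op 4 (home): buf='TSLRB' cursor=0
After op 5 (left): buf='TSLRB' cursor=0
After op 6 (insert('U')): buf='UTSLRB' cursor=1
After op 7 (home): buf='UTSLRB' cursor=0
After op 8 (left): buf='UTSLRB' cursor=0
After op 9 (select(5,6) replace("F")): buf='UTSLRF' cursor=6
After op 10 (select(5,6) replace("")): buf='UTSLR' cursor=5
After op 11 (insert('Y')): buf='UTSLRY' cursor=6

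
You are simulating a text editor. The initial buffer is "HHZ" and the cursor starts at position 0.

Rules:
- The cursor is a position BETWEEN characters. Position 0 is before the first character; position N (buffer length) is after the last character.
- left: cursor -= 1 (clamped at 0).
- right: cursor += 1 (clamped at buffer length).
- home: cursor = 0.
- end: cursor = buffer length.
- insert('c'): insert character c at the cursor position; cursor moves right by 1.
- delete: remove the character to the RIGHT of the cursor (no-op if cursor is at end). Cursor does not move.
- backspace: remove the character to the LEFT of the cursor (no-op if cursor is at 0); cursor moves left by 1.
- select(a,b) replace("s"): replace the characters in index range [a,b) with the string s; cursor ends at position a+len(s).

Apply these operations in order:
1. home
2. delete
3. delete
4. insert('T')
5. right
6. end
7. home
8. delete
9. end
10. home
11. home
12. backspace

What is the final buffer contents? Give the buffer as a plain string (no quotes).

After op 1 (home): buf='HHZ' cursor=0
After op 2 (delete): buf='HZ' cursor=0
After op 3 (delete): buf='Z' cursor=0
After op 4 (insert('T')): buf='TZ' cursor=1
After op 5 (right): buf='TZ' cursor=2
After op 6 (end): buf='TZ' cursor=2
After op 7 (home): buf='TZ' cursor=0
After op 8 (delete): buf='Z' cursor=0
After op 9 (end): buf='Z' cursor=1
After op 10 (home): buf='Z' cursor=0
After op 11 (home): buf='Z' cursor=0
After op 12 (backspace): buf='Z' cursor=0

Answer: Z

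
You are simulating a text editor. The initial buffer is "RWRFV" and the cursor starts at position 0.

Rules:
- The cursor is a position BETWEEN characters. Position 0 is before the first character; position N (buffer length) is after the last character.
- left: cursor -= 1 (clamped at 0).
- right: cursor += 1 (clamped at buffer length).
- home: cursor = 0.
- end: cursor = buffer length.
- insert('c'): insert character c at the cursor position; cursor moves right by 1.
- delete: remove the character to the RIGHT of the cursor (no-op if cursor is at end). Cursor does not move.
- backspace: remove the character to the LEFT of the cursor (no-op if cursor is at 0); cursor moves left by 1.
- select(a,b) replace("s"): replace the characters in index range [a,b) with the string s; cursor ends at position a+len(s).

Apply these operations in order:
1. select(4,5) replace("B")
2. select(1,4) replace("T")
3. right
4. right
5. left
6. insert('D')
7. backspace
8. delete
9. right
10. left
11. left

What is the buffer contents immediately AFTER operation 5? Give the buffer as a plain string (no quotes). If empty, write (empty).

After op 1 (select(4,5) replace("B")): buf='RWRFB' cursor=5
After op 2 (select(1,4) replace("T")): buf='RTB' cursor=2
After op 3 (right): buf='RTB' cursor=3
After op 4 (right): buf='RTB' cursor=3
After op 5 (left): buf='RTB' cursor=2

Answer: RTB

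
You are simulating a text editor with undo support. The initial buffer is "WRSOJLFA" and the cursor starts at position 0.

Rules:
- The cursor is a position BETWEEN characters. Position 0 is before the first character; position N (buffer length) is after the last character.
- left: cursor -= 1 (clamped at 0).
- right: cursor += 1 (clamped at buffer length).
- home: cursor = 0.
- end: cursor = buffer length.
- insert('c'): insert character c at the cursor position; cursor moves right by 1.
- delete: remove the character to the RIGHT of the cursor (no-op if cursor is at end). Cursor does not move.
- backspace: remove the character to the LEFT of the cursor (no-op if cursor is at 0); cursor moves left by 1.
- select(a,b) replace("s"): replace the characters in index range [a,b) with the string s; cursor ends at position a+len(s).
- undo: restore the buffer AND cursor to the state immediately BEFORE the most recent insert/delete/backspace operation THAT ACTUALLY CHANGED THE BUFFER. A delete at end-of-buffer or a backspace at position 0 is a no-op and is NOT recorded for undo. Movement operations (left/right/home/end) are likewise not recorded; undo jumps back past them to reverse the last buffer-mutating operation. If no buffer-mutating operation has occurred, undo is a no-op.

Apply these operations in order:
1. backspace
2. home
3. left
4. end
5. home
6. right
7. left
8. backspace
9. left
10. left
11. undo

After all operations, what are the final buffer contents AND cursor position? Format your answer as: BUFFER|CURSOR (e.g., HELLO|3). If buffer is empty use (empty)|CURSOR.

After op 1 (backspace): buf='WRSOJLFA' cursor=0
After op 2 (home): buf='WRSOJLFA' cursor=0
After op 3 (left): buf='WRSOJLFA' cursor=0
After op 4 (end): buf='WRSOJLFA' cursor=8
After op 5 (home): buf='WRSOJLFA' cursor=0
After op 6 (right): buf='WRSOJLFA' cursor=1
After op 7 (left): buf='WRSOJLFA' cursor=0
After op 8 (backspace): buf='WRSOJLFA' cursor=0
After op 9 (left): buf='WRSOJLFA' cursor=0
After op 10 (left): buf='WRSOJLFA' cursor=0
After op 11 (undo): buf='WRSOJLFA' cursor=0

Answer: WRSOJLFA|0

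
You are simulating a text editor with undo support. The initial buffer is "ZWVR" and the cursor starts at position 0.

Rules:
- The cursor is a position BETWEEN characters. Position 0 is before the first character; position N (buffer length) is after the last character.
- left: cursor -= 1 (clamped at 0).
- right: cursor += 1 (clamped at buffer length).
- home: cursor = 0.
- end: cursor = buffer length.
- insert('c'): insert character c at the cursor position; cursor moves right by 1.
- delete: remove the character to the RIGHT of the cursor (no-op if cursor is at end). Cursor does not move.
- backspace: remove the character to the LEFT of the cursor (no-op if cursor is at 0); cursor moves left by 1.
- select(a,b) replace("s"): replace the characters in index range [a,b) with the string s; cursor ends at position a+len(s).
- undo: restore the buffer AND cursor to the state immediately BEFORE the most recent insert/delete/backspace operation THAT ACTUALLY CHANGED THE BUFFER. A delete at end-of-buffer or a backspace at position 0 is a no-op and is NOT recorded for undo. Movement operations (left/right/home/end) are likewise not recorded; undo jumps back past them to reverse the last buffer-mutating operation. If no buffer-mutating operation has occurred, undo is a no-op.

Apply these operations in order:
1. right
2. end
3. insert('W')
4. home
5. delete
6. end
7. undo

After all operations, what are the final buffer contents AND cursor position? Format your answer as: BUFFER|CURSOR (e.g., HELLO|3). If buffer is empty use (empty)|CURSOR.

Answer: ZWVRW|0

Derivation:
After op 1 (right): buf='ZWVR' cursor=1
After op 2 (end): buf='ZWVR' cursor=4
After op 3 (insert('W')): buf='ZWVRW' cursor=5
After op 4 (home): buf='ZWVRW' cursor=0
After op 5 (delete): buf='WVRW' cursor=0
After op 6 (end): buf='WVRW' cursor=4
After op 7 (undo): buf='ZWVRW' cursor=0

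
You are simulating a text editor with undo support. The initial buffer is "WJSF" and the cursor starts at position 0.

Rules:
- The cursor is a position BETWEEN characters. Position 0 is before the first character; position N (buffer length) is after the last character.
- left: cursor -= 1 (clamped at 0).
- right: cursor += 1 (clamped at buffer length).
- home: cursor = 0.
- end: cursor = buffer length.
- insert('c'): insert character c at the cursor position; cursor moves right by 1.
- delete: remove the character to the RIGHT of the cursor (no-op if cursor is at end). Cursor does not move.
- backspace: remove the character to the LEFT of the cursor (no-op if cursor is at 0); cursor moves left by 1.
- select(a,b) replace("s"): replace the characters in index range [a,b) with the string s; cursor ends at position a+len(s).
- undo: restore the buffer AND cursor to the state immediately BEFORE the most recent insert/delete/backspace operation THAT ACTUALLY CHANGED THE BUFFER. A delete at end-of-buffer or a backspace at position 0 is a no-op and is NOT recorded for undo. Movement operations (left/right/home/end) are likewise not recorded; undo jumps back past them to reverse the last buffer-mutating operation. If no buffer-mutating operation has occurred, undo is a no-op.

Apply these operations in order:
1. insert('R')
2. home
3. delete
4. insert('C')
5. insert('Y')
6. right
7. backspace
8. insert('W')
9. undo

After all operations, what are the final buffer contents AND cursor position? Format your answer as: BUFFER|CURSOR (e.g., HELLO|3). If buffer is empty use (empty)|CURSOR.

Answer: CYJSF|2

Derivation:
After op 1 (insert('R')): buf='RWJSF' cursor=1
After op 2 (home): buf='RWJSF' cursor=0
After op 3 (delete): buf='WJSF' cursor=0
After op 4 (insert('C')): buf='CWJSF' cursor=1
After op 5 (insert('Y')): buf='CYWJSF' cursor=2
After op 6 (right): buf='CYWJSF' cursor=3
After op 7 (backspace): buf='CYJSF' cursor=2
After op 8 (insert('W')): buf='CYWJSF' cursor=3
After op 9 (undo): buf='CYJSF' cursor=2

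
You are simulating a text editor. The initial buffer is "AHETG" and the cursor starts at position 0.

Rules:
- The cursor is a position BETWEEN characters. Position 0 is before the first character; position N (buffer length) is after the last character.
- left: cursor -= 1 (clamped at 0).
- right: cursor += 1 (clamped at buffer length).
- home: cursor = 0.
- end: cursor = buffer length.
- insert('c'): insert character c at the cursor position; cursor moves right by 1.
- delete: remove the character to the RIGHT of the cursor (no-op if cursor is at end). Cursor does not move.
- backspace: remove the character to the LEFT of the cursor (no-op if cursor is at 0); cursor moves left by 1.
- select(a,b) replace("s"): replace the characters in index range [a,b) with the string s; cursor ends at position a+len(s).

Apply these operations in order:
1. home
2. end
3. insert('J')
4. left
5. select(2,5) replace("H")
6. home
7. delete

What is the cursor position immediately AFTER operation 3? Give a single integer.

Answer: 6

Derivation:
After op 1 (home): buf='AHETG' cursor=0
After op 2 (end): buf='AHETG' cursor=5
After op 3 (insert('J')): buf='AHETGJ' cursor=6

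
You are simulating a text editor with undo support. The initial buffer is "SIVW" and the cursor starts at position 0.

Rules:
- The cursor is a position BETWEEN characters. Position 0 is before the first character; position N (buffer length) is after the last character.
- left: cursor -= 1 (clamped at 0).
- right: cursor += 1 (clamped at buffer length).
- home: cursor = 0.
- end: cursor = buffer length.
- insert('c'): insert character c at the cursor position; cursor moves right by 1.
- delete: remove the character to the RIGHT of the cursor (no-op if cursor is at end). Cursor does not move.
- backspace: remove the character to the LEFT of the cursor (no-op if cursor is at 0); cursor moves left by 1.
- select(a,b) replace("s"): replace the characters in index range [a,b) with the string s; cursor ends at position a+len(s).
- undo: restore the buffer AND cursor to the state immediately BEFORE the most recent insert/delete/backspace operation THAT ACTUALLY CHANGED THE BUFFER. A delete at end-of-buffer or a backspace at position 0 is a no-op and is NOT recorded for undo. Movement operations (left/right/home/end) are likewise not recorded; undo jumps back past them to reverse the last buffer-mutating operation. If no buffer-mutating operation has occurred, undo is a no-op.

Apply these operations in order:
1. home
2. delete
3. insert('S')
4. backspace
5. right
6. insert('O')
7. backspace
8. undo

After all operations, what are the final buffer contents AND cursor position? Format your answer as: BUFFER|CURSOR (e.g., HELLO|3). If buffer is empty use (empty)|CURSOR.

After op 1 (home): buf='SIVW' cursor=0
After op 2 (delete): buf='IVW' cursor=0
After op 3 (insert('S')): buf='SIVW' cursor=1
After op 4 (backspace): buf='IVW' cursor=0
After op 5 (right): buf='IVW' cursor=1
After op 6 (insert('O')): buf='IOVW' cursor=2
After op 7 (backspace): buf='IVW' cursor=1
After op 8 (undo): buf='IOVW' cursor=2

Answer: IOVW|2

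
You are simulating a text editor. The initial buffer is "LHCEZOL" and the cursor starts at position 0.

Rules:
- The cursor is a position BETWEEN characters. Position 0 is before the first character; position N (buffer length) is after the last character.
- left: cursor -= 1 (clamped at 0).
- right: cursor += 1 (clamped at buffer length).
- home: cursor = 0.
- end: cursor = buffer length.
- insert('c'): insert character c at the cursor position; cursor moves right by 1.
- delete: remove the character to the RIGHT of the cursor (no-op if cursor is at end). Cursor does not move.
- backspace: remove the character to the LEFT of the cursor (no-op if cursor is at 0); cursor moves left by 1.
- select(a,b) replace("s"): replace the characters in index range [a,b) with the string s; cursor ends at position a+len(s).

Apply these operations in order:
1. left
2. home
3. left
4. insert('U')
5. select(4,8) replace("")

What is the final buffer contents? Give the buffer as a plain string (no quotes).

Answer: ULHC

Derivation:
After op 1 (left): buf='LHCEZOL' cursor=0
After op 2 (home): buf='LHCEZOL' cursor=0
After op 3 (left): buf='LHCEZOL' cursor=0
After op 4 (insert('U')): buf='ULHCEZOL' cursor=1
After op 5 (select(4,8) replace("")): buf='ULHC' cursor=4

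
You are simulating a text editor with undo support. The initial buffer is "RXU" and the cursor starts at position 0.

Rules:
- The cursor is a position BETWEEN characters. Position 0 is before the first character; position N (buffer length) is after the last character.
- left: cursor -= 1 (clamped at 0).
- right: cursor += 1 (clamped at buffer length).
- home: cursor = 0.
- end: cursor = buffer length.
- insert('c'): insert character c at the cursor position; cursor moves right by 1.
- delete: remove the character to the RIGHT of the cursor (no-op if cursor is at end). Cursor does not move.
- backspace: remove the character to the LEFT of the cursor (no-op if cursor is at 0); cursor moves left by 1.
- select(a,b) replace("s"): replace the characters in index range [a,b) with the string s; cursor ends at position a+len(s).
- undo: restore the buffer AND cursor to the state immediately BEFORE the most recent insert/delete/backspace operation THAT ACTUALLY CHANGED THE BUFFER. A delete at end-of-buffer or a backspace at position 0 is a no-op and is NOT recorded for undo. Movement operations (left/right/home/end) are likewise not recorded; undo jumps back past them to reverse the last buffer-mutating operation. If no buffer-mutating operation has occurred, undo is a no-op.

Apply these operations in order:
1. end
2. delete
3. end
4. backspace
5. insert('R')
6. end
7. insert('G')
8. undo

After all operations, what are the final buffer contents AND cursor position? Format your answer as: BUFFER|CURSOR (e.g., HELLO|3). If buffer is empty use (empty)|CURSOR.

Answer: RXR|3

Derivation:
After op 1 (end): buf='RXU' cursor=3
After op 2 (delete): buf='RXU' cursor=3
After op 3 (end): buf='RXU' cursor=3
After op 4 (backspace): buf='RX' cursor=2
After op 5 (insert('R')): buf='RXR' cursor=3
After op 6 (end): buf='RXR' cursor=3
After op 7 (insert('G')): buf='RXRG' cursor=4
After op 8 (undo): buf='RXR' cursor=3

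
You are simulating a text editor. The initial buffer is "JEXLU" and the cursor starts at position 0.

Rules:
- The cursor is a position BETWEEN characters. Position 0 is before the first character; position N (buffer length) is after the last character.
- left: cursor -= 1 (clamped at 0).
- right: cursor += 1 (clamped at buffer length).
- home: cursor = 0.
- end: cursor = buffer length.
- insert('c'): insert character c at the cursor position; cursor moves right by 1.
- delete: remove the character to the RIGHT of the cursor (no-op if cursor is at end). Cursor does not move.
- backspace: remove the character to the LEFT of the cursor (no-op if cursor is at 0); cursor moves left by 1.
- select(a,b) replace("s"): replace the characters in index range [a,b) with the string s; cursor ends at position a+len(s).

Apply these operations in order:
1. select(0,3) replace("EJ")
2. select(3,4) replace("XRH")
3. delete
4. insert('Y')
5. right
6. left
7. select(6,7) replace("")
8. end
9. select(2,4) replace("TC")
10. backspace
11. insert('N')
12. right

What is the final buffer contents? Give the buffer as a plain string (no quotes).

After op 1 (select(0,3) replace("EJ")): buf='EJLU' cursor=2
After op 2 (select(3,4) replace("XRH")): buf='EJLXRH' cursor=6
After op 3 (delete): buf='EJLXRH' cursor=6
After op 4 (insert('Y')): buf='EJLXRHY' cursor=7
After op 5 (right): buf='EJLXRHY' cursor=7
After op 6 (left): buf='EJLXRHY' cursor=6
After op 7 (select(6,7) replace("")): buf='EJLXRH' cursor=6
After op 8 (end): buf='EJLXRH' cursor=6
After op 9 (select(2,4) replace("TC")): buf='EJTCRH' cursor=4
After op 10 (backspace): buf='EJTRH' cursor=3
After op 11 (insert('N')): buf='EJTNRH' cursor=4
After op 12 (right): buf='EJTNRH' cursor=5

Answer: EJTNRH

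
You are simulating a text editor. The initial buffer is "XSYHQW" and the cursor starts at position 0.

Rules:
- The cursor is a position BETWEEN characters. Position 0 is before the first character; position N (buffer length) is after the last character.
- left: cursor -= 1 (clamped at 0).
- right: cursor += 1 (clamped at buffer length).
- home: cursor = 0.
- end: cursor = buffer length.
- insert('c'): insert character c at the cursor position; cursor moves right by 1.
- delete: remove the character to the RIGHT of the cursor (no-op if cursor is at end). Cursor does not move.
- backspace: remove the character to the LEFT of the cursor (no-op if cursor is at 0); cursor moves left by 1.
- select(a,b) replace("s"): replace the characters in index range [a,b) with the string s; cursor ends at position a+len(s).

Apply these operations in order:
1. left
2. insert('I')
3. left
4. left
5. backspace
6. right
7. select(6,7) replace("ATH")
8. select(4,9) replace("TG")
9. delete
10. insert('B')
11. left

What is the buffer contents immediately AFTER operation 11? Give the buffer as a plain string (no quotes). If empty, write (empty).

Answer: IXSYTGB

Derivation:
After op 1 (left): buf='XSYHQW' cursor=0
After op 2 (insert('I')): buf='IXSYHQW' cursor=1
After op 3 (left): buf='IXSYHQW' cursor=0
After op 4 (left): buf='IXSYHQW' cursor=0
After op 5 (backspace): buf='IXSYHQW' cursor=0
After op 6 (right): buf='IXSYHQW' cursor=1
After op 7 (select(6,7) replace("ATH")): buf='IXSYHQATH' cursor=9
After op 8 (select(4,9) replace("TG")): buf='IXSYTG' cursor=6
After op 9 (delete): buf='IXSYTG' cursor=6
After op 10 (insert('B')): buf='IXSYTGB' cursor=7
After op 11 (left): buf='IXSYTGB' cursor=6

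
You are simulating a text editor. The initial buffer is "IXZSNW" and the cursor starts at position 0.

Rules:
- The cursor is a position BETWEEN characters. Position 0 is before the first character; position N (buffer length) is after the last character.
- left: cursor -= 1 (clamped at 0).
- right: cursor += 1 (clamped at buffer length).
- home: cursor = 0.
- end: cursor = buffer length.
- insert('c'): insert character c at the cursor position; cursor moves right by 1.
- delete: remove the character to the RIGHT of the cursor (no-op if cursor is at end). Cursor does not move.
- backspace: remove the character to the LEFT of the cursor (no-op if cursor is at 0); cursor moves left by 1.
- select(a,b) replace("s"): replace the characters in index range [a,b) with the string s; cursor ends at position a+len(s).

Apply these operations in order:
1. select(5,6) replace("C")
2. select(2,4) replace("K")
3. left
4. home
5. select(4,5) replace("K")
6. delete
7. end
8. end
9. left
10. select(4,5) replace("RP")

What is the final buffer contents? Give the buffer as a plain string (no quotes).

Answer: IXKNRP

Derivation:
After op 1 (select(5,6) replace("C")): buf='IXZSNC' cursor=6
After op 2 (select(2,4) replace("K")): buf='IXKNC' cursor=3
After op 3 (left): buf='IXKNC' cursor=2
After op 4 (home): buf='IXKNC' cursor=0
After op 5 (select(4,5) replace("K")): buf='IXKNK' cursor=5
After op 6 (delete): buf='IXKNK' cursor=5
After op 7 (end): buf='IXKNK' cursor=5
After op 8 (end): buf='IXKNK' cursor=5
After op 9 (left): buf='IXKNK' cursor=4
After op 10 (select(4,5) replace("RP")): buf='IXKNRP' cursor=6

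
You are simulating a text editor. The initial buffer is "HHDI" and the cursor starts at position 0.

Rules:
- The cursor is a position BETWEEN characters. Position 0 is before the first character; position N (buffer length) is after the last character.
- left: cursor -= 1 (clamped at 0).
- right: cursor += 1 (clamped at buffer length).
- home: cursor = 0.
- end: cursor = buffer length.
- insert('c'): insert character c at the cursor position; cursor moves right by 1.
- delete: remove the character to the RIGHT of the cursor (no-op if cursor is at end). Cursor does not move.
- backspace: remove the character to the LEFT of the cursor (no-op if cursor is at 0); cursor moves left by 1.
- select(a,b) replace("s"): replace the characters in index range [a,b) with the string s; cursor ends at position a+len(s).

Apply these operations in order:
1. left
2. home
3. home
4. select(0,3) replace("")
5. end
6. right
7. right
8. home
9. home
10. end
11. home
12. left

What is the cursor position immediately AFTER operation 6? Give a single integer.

Answer: 1

Derivation:
After op 1 (left): buf='HHDI' cursor=0
After op 2 (home): buf='HHDI' cursor=0
After op 3 (home): buf='HHDI' cursor=0
After op 4 (select(0,3) replace("")): buf='I' cursor=0
After op 5 (end): buf='I' cursor=1
After op 6 (right): buf='I' cursor=1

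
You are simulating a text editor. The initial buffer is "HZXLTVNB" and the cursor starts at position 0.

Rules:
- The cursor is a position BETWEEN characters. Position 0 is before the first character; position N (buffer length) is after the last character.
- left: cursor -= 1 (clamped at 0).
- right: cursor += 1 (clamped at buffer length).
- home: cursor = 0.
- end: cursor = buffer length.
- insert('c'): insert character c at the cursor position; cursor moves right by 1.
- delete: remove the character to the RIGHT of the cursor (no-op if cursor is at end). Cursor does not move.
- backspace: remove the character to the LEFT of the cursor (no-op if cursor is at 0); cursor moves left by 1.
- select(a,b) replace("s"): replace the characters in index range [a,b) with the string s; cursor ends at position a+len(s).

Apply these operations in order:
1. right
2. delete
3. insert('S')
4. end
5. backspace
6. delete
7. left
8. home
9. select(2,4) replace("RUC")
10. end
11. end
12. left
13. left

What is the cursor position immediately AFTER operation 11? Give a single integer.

After op 1 (right): buf='HZXLTVNB' cursor=1
After op 2 (delete): buf='HXLTVNB' cursor=1
After op 3 (insert('S')): buf='HSXLTVNB' cursor=2
After op 4 (end): buf='HSXLTVNB' cursor=8
After op 5 (backspace): buf='HSXLTVN' cursor=7
After op 6 (delete): buf='HSXLTVN' cursor=7
After op 7 (left): buf='HSXLTVN' cursor=6
After op 8 (home): buf='HSXLTVN' cursor=0
After op 9 (select(2,4) replace("RUC")): buf='HSRUCTVN' cursor=5
After op 10 (end): buf='HSRUCTVN' cursor=8
After op 11 (end): buf='HSRUCTVN' cursor=8

Answer: 8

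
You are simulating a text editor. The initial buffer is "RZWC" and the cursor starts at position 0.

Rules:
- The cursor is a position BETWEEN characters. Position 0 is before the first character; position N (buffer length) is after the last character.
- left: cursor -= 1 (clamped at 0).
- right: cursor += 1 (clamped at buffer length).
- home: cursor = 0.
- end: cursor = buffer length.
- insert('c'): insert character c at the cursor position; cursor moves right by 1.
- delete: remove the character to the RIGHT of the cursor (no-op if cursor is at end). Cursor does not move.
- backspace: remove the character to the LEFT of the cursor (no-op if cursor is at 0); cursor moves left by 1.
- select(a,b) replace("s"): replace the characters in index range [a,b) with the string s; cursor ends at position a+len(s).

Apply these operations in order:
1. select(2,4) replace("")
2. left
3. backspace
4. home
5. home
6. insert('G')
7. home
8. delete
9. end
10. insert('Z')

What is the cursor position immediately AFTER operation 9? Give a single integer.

After op 1 (select(2,4) replace("")): buf='RZ' cursor=2
After op 2 (left): buf='RZ' cursor=1
After op 3 (backspace): buf='Z' cursor=0
After op 4 (home): buf='Z' cursor=0
After op 5 (home): buf='Z' cursor=0
After op 6 (insert('G')): buf='GZ' cursor=1
After op 7 (home): buf='GZ' cursor=0
After op 8 (delete): buf='Z' cursor=0
After op 9 (end): buf='Z' cursor=1

Answer: 1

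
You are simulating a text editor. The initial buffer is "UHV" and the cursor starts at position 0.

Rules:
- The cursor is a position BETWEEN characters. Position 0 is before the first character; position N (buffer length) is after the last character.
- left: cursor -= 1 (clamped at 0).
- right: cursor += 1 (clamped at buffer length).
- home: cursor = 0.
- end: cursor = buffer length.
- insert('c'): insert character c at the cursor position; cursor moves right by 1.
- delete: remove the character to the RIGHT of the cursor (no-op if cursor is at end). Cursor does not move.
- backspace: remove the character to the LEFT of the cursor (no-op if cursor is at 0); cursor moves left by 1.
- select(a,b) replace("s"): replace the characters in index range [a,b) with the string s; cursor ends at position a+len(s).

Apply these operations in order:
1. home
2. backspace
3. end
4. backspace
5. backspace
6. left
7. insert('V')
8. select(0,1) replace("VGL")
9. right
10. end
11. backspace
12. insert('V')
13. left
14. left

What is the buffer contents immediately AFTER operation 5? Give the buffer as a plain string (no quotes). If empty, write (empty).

After op 1 (home): buf='UHV' cursor=0
After op 2 (backspace): buf='UHV' cursor=0
After op 3 (end): buf='UHV' cursor=3
After op 4 (backspace): buf='UH' cursor=2
After op 5 (backspace): buf='U' cursor=1

Answer: U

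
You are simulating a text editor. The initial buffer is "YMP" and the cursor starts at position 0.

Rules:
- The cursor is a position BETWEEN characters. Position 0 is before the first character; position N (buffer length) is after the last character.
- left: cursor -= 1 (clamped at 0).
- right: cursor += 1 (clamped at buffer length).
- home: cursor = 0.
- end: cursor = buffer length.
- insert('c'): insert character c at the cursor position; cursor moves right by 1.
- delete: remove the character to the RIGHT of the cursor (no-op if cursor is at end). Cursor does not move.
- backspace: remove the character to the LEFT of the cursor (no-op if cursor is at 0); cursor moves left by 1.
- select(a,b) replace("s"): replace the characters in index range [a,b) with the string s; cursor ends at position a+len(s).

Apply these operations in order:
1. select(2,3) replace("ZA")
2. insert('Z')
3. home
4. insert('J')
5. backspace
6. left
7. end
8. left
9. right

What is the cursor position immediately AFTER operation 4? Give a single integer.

Answer: 1

Derivation:
After op 1 (select(2,3) replace("ZA")): buf='YMZA' cursor=4
After op 2 (insert('Z')): buf='YMZAZ' cursor=5
After op 3 (home): buf='YMZAZ' cursor=0
After op 4 (insert('J')): buf='JYMZAZ' cursor=1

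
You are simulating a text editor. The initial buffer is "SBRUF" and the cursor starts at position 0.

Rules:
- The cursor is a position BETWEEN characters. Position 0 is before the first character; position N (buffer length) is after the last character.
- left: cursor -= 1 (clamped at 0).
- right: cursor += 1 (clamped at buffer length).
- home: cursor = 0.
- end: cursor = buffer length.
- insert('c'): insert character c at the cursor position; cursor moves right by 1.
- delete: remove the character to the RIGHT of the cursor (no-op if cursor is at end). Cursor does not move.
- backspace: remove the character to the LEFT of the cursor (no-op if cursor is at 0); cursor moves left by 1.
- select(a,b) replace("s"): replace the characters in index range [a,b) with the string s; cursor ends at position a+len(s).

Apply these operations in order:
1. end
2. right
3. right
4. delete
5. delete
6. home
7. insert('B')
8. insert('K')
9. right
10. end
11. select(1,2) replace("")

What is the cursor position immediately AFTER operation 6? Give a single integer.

After op 1 (end): buf='SBRUF' cursor=5
After op 2 (right): buf='SBRUF' cursor=5
After op 3 (right): buf='SBRUF' cursor=5
After op 4 (delete): buf='SBRUF' cursor=5
After op 5 (delete): buf='SBRUF' cursor=5
After op 6 (home): buf='SBRUF' cursor=0

Answer: 0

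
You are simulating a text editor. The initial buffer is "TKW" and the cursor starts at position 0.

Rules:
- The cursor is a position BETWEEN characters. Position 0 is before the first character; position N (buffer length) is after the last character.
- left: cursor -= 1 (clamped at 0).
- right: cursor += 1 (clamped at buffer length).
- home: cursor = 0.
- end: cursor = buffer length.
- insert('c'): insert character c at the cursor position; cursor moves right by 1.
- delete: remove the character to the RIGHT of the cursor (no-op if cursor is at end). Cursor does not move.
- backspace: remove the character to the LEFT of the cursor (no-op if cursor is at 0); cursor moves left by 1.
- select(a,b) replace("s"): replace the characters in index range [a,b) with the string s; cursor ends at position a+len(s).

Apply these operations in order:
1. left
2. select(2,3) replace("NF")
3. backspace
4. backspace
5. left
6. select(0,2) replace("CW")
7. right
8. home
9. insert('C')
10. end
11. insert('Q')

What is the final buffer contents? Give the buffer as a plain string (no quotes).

After op 1 (left): buf='TKW' cursor=0
After op 2 (select(2,3) replace("NF")): buf='TKNF' cursor=4
After op 3 (backspace): buf='TKN' cursor=3
After op 4 (backspace): buf='TK' cursor=2
After op 5 (left): buf='TK' cursor=1
After op 6 (select(0,2) replace("CW")): buf='CW' cursor=2
After op 7 (right): buf='CW' cursor=2
After op 8 (home): buf='CW' cursor=0
After op 9 (insert('C')): buf='CCW' cursor=1
After op 10 (end): buf='CCW' cursor=3
After op 11 (insert('Q')): buf='CCWQ' cursor=4

Answer: CCWQ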